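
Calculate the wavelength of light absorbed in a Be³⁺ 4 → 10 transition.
108.48394 nm

First, find the transition energy using E_n = -13.6057 Z² / n² eV:
E_4 = -13.6057 × 4² / 4² = -13.60570000 eV
E_10 = -13.6057 × 4² / 10² = -2.17691200 eV

Photon energy: |ΔE| = |E_10 - E_4| = 11.42878800 eV

Convert to wavelength using E = hc/λ with hc = 1239.84 eV·nm:
λ = hc/E = 1239.84 eV·nm / 11.42878800 eV
λ = 108.48394 nm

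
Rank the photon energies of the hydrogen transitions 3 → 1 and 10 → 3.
3 → 1

Calculate the energy for each transition:

Transition 3 → 1:
ΔE₁ = |E_1 - E_3| = |-13.6057/1² - (-13.6057/3²)|
ΔE₁ = |-13.60570000 - (-1.51174444)| = 12.09396 eV

Transition 10 → 3:
ΔE₂ = |E_3 - E_10| = |-13.6057/3² - (-13.6057/10²)|
ΔE₂ = |-1.51174444 - (-0.13605700)| = 1.37569 eV

Since 12.09396 eV > 1.37569 eV, the transition 3 → 1 emits the more energetic photon.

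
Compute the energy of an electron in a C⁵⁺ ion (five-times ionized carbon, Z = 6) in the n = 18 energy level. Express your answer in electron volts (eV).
-1.512 eV

The energy levels of a hydrogen-like atom are given by:
E_n = -13.6057 Z² / n² eV  (with Z = 6 for C⁵⁺)

For n = 18:
E_18 = -13.6057 × 6² / 18²
E_18 = -13.6057 × 36 / 324
E_18 = -1.512 eV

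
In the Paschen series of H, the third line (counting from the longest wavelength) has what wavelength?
1093.518 nm

The lines of a series are numbered from the longest wavelength (smallest ΔE) outward; the third line is the transition from n = n_f + 3 to n_f.
The Paschen series has all transitions ending at n_f = 3.

For H, the third line (γ-line) is the jump from n = 6 to n = 3:
E_6 = -13.6057 / 6² = -0.37793611 eV
E_3 = -13.6057 / 3² = -1.51174444 eV
ΔE = E_6 - E_3 = 1.13380833 eV

λ = hc/E = 1239.84 eV·nm / 1.13380833 eV
λ = 1093.518 nm

This is the γ-line of the Paschen series in H.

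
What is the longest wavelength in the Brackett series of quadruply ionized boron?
162.0027 nm

The longest wavelength corresponds to the smallest energy transition in the series.
The Brackett series has all transitions ending at n_f = 4.

For B⁴⁺ (Z = 5), the first line (α-line) is the jump from n = 5 to n = 4:
E_5 = -13.6057 × 5² / 5² = -13.60570000 eV
E_4 = -13.6057 × 5² / 4² = -21.25890625 eV
ΔE = E_5 - E_4 = 7.65320625 eV

λ = hc/E = 1239.84 eV·nm / 7.65320625 eV
λ = 162.0027 nm

This is the α-line of the Brackett series in B⁴⁺.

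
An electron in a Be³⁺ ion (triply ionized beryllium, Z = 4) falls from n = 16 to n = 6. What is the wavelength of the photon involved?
238.5858 nm

First, find the transition energy using E_n = -13.6057 Z² / n² eV:
E_16 = -13.6057 × 4² / 16² = -0.85035625 eV
E_6 = -13.6057 × 4² / 6² = -6.04697778 eV

Photon energy: |ΔE| = |E_6 - E_16| = 5.19662153 eV

Convert to wavelength using E = hc/λ with hc = 1239.84 eV·nm:
λ = hc/E = 1239.84 eV·nm / 5.19662153 eV
λ = 238.5858 nm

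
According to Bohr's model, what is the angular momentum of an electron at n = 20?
2.1091e-33 J·s (or 20ℏ)

In the Bohr model, angular momentum is quantized:
L = nℏ

where ℏ = h/(2π) = 1.054572e-34 J·s

For n = 20:
L = 20 × 1.054572e-34 J·s
L = 2.1091e-33 J·s

This can also be written as L = 20ℏ.
The angular momentum is an integer multiple of the reduced Planck constant.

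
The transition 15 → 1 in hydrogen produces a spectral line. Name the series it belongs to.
Lyman series

The spectral series in hydrogen are named based on the final (lower) energy level:
- Lyman series: n_final = 1 (ultraviolet)
- Balmer series: n_final = 2 (visible/near-UV)
- Paschen series: n_final = 3 (infrared)
- Brackett series: n_final = 4 (infrared)
- Pfund series: n_final = 5 (far infrared)

Since this transition ends at n = 1, it belongs to the Lyman series.

For reference, this 15 → 1 line has photon energy
ΔE = 13.6057 eV × (1/1² - 1/15²) = 13.54523022 eV,
corresponding to wavelength λ = hc/ΔE = 1239.84 eV·nm / 13.54523022 eV = 91.533328 nm in the ultraviolet region.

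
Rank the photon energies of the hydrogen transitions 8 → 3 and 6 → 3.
8 → 3

Calculate the energy for each transition:

Transition 8 → 3:
ΔE₁ = |E_3 - E_8| = |-13.6057/3² - (-13.6057/8²)|
ΔE₁ = |-1.51174444 - (-0.21258906)| = 1.29916 eV

Transition 6 → 3:
ΔE₂ = |E_3 - E_6| = |-13.6057/3² - (-13.6057/6²)|
ΔE₂ = |-1.51174444 - (-0.37793611)| = 1.13381 eV

Since 1.29916 eV > 1.13381 eV, the transition 8 → 3 emits the more energetic photon.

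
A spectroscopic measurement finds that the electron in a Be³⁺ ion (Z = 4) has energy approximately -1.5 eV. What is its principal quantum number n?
n = 12

The exact energy levels follow E_n = -13.6057 Z² / n² eV with Z = 4.

The measured value (-1.5 eV) is reported to only 2 significant figures, so we must test candidate n values and see which one matches to that precision.

Candidate energies:
  n = 10:  E = -13.6057 × 4² / 10² = -2.176912 eV
  n = 11:  E = -13.6057 × 4² / 11² = -1.799101 eV
  n = 12:  E = -13.6057 × 4² / 12² = -1.511744 eV  ← matches
  n = 13:  E = -13.6057 × 4² / 13² = -1.288114 eV
  n = 14:  E = -13.6057 × 4² / 14² = -1.110669 eV

Checking against the measurement of -1.5 eV (2 sig figs), only n = 12 agrees:
E_12 = -1.511744 eV, which rounds to -1.5 eV ✓

Therefore n = 12.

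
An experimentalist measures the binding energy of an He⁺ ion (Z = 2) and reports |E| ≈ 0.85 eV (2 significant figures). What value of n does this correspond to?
n = 8

The exact energy levels follow E_n = -13.6057 Z² / n² eV with Z = 2.

The measured value (-0.85 eV) is reported to only 2 significant figures, so we must test candidate n values and see which one matches to that precision.

Candidate energies:
  n = 6:  E = -13.6057 × 2² / 6² = -1.51174 eV
  n = 7:  E = -13.6057 × 2² / 7² = -1.11067 eV
  n = 8:  E = -13.6057 × 2² / 8² = -0.85036 eV  ← matches
  n = 9:  E = -13.6057 × 2² / 9² = -0.67189 eV
  n = 10:  E = -13.6057 × 2² / 10² = -0.54423 eV

Checking against the measurement of -0.85 eV (2 sig figs), only n = 8 agrees:
E_8 = -0.85036 eV, which rounds to -0.85 eV ✓

Therefore n = 8.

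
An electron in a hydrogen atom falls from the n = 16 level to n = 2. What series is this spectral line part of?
Balmer series

The spectral series in hydrogen are named based on the final (lower) energy level:
- Lyman series: n_final = 1 (ultraviolet)
- Balmer series: n_final = 2 (visible/near-UV)
- Paschen series: n_final = 3 (infrared)
- Brackett series: n_final = 4 (infrared)
- Pfund series: n_final = 5 (far infrared)

Since this transition ends at n = 2, it belongs to the Balmer series.

For reference, this 16 → 2 line has photon energy
ΔE = 13.6057 eV × (1/2² - 1/16²) = 3.348278 eV,
corresponding to wavelength λ = hc/ΔE = 1239.84 eV·nm / 3.348278 eV = 370.29 nm in the visible/near-UV region.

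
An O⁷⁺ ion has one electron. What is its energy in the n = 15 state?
-3.87 eV

For hydrogen-like ions, the energy levels scale with Z²:
E_n = -13.6057 Z² / n² eV

For O⁷⁺ (Z = 8) at n = 15:
E_15 = -13.6057 × 8² / 15²
E_15 = -13.6057 × 64 / 225
E_15 = -870.7648 / 225
E_15 = -3.87 eV

The energy is 64 times more negative than hydrogen at the same n due to the stronger nuclear charge.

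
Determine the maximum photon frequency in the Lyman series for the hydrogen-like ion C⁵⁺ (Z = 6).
1.18e+17 Hz

The series limit corresponds to the transition from n = ∞ to n = 1.
This is the highest energy (shortest wavelength) transition in the Lyman series.

E_∞ = 0 eV
E_1 = -13.6057 × 6² / 1² = -489.80520 eV

Energy at series limit:
ΔE = E_∞ - E_1 = 0 - (-489.80520) = 489.80520 eV
E = 489.80520 eV × (1.602177 × 10⁻¹⁹ J/eV) = 7.8475e-17 J
f = E/h = 7.8475e-17 J / (6.62607 × 10⁻³⁴ J·s) = 1.18e+17 Hz

This energy equals the ionization energy from the n = 1 state of C⁵⁺.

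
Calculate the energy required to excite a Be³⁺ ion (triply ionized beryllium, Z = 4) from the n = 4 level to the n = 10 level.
11.429 eV

The energy levels of a hydrogen-like atom are E_n = -13.6057 Z² eV / n².

Energy at n = 4: E_4 = -13.6057 × 4² / 4² = -13.605700 eV
Energy at n = 10: E_10 = -13.6057 × 4² / 10² = -2.176912 eV

The excitation energy is the difference:
ΔE = E_10 - E_4
ΔE = -2.176912 - (-13.605700)
ΔE = 11.429 eV

Since this is positive, energy must be absorbed (photon absorption).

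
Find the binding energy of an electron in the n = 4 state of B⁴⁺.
21.2589 eV

The ionization energy is the energy needed to remove the electron completely (n → ∞).

For a hydrogen-like ion with Z = 5, E_n = -13.6057 Z² / n² eV.

At n = 4: E_4 = -13.6057 × 5² / 4² = -21.2589063 eV
At n = ∞: E_∞ = 0 eV

Ionization energy = E_∞ - E_4 = 0 - (-21.2589063) = 21.2589063 eV
Ionization energy ≈ 21.2589 eV

This is also called the binding energy of the electron in state n = 4.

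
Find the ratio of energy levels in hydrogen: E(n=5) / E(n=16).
10.240

Using E_n = -13.6057 Z² / n² eV with Z = 1:

E_5 = -13.6057 / 5² = -13.6057 / 25 = -0.544228000 eV
E_16 = -13.6057 / 16² = -13.6057 / 256 = -0.053147266 eV

The ratio is:
E_5/E_16 = (-0.544228000) / (-0.053147266)
E_5/E_16 = (-13.6057/25) / (-13.6057/256)
E_5/E_16 = 256/25
E_5/E_16 = 10.240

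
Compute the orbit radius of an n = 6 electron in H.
1.9050 nm (or 19.0504 Å)

The Bohr radius formula is:
r_n = n² a₀ / Z

where a₀ = 0.0529177 nm is the Bohr radius.

For H (Z = 1) at n = 6:
r_6 = 6² × 0.0529177 nm / 1
r_6 = 36 × 0.0529177 nm / 1
r_6 = 1.90504 nm / 1
r_6 = 1.9050 nm

The electron orbits at approximately 1.9050 nm from the nucleus.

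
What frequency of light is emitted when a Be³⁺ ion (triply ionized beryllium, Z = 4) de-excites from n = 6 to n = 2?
1.170e+16 Hz

First, find the transition energy:
E_6 = -13.6057 × 4² / 6² = -6.04698 eV
E_2 = -13.6057 × 4² / 2² = -54.42280 eV
|ΔE| = |E_2 - E_6| = 48.37582 eV

Convert to Joules: E = 48.37582 eV × (1.602177 × 10⁻¹⁹ J/eV) = 7.75066e-18 J

Using E = hf:
f = E/h = 7.75066e-18 J / (6.62607 × 10⁻³⁴ J·s)
f = 1.170e+16 Hz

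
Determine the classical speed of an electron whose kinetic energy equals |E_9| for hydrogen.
2.4308e+05 m/s (or 0.08108% of c)

The binding energy at n = 9 for hydrogen is:
E_9 = -13.6057/9² = -0.16797160 eV
|E_9| = 0.16797160 eV

Convert to Joules:
KE = 0.16797160 eV × (1.602177 × 10⁻¹⁹ J/eV) = 2.691202e-20 J

Using KE = ½mv²:
v = √(2·KE/m_e)
v = √(2 × 2.691202e-20 J / 9.10938 × 10⁻³¹ kg)
v = 2.4308e+05 m/s

This is approximately 0.08108% the speed of light.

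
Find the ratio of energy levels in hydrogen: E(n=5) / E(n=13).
6.760000

Using E_n = -13.6057 Z² / n² eV with Z = 1:

E_5 = -13.6057 / 5² = -13.6057 / 25 = -0.544228000000 eV
E_13 = -13.6057 / 13² = -13.6057 / 169 = -0.080507100592 eV

The ratio is:
E_5/E_13 = (-0.544228000000) / (-0.080507100592)
E_5/E_13 = (-13.6057/25) / (-13.6057/169)
E_5/E_13 = 169/25
E_5/E_13 = 6.760000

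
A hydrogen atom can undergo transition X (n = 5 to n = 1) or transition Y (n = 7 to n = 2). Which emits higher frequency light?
5 → 1

Calculate the energy for each transition:

Transition 5 → 1:
ΔE₁ = |E_1 - E_5| = |-13.6057/1² - (-13.6057/5²)|
ΔE₁ = |-13.60570000 - (-0.54422800)| = 13.06147 eV

Transition 7 → 2:
ΔE₂ = |E_2 - E_7| = |-13.6057/2² - (-13.6057/7²)|
ΔE₂ = |-3.40142500 - (-0.27766735)| = 3.12376 eV

Since 13.06147 eV > 3.12376 eV, the transition 5 → 1 emits the more energetic photon.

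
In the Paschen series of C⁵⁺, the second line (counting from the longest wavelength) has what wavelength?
35.596294 nm

The lines of a series are numbered from the longest wavelength (smallest ΔE) outward; the second line is the transition from n = n_f + 2 to n_f.
The Paschen series has all transitions ending at n_f = 3.

For C⁵⁺ (Z = 6), the second line (β-line) is the jump from n = 5 to n = 3:
E_5 = -13.6057 × 6² / 5² = -19.59220800 eV
E_3 = -13.6057 × 6² / 3² = -54.42280000 eV
ΔE = E_5 - E_3 = 34.83059200 eV

λ = hc/E = 1239.84 eV·nm / 34.83059200 eV
λ = 35.596294 nm

This is the β-line of the Paschen series in C⁵⁺.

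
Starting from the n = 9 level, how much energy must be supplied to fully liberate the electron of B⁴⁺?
4.19929 eV

The ionization energy is the energy needed to remove the electron completely (n → ∞).

For a hydrogen-like ion with Z = 5, E_n = -13.6057 Z² / n² eV.

At n = 9: E_9 = -13.6057 × 5² / 9² = -4.19929012 eV
At n = ∞: E_∞ = 0 eV

Ionization energy = E_∞ - E_9 = 0 - (-4.19929012) = 4.19929012 eV
Ionization energy ≈ 4.19929 eV

This is also called the binding energy of the electron in state n = 9.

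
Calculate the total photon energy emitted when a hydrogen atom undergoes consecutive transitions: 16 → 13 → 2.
3.35 eV

The energy levels of hydrogen are E_n = -13.6057 / n² eV.

First transition (16 → 13):
ΔE₁ = |E_13 - E_16|
ΔE₁ = |-0.08050710 - (-0.05314727)| = 0.02736 eV

Second transition (13 → 2):
ΔE₂ = |E_2 - E_13|
ΔE₂ = |-3.40142500 - (-0.08050710)| = 3.32092 eV

Total energy released:
E_total = ΔE₁ + ΔE₂ = 0.02736 + 3.32092 = 3.35 eV

Note: This equals the direct transition 16 → 2: 3.35 eV ✓
Energy is conserved regardless of the path taken.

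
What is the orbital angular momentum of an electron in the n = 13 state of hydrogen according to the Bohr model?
1.371e-33 J·s (or 13ℏ)

In the Bohr model, angular momentum is quantized:
L = nℏ

where ℏ = h/(2π) = 1.05457e-34 J·s

For n = 13:
L = 13 × 1.05457e-34 J·s
L = 1.371e-33 J·s

This can also be written as L = 13ℏ.
The angular momentum is an integer multiple of the reduced Planck constant.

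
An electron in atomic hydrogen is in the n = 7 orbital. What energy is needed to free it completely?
0.278 eV

The ionization energy is the energy needed to remove the electron completely (n → ∞).

For hydrogen, E_n = -13.6057 eV / n².

At n = 7: E_7 = -13.6057 / 7² = -0.277667 eV
At n = ∞: E_∞ = 0 eV

Ionization energy = E_∞ - E_7 = 0 - (-0.277667) = 0.277667 eV
Ionization energy ≈ 0.278 eV

This is also called the binding energy of the electron in state n = 7.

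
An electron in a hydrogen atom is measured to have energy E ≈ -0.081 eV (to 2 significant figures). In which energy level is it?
n = 13

The exact energy levels follow E_n = -13.6057 eV / n².

The measured value (-0.081 eV) is reported to only 2 significant figures, so we must test candidate n values and see which one matches to that precision.

Candidate energies:
  n = 11:  E = -13.6057/11² = -0.11244 eV
  n = 12:  E = -13.6057/12² = -0.09448 eV
  n = 13:  E = -13.6057/13² = -0.08051 eV  ← matches
  n = 14:  E = -13.6057/14² = -0.06942 eV
  n = 15:  E = -13.6057/15² = -0.06047 eV

Checking against the measurement of -0.081 eV (2 sig figs), only n = 13 agrees:
E_13 = -0.08051 eV, which rounds to -0.081 eV ✓

Therefore n = 13.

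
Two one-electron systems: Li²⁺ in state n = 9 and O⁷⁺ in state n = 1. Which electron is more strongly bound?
O⁷⁺ at n = 1 (E = -870.765 eV)

Using E_n = -13.6057 Z² / n² eV:

Li²⁺ (Z = 3) at n = 9:
E = -13.6057 × 3² / 9² = -13.6057 × 9 / 81 = -1.511744 eV

O⁷⁺ (Z = 8) at n = 1:
E = -13.6057 × 8² / 1² = -13.6057 × 64 / 1 = -870.764800 eV

Since -870.764800 eV < -1.511744 eV,
O⁷⁺ at n = 1 is more tightly bound (requires more energy to ionize).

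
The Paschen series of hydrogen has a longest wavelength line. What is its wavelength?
1874.603 nm

The longest wavelength corresponds to the smallest energy transition in the series.
The Paschen series has all transitions ending at n_f = 3.

For H, the first line (α-line) is the jump from n = 4 to n = 3:
E_4 = -13.6057 / 4² = -0.850356250 eV
E_3 = -13.6057 / 3² = -1.511744444 eV
ΔE = E_4 - E_3 = 0.661388194 eV

λ = hc/E = 1239.84 eV·nm / 0.661388194 eV
λ = 1874.603 nm

This is the α-line of the Paschen series in H.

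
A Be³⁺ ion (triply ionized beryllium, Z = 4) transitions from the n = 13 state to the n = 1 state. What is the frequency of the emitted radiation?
5.23e+16 Hz

First, find the transition energy:
E_13 = -13.6057 × 4² / 13² = -1.2881 eV
E_1 = -13.6057 × 4² / 1² = -217.6912 eV
|ΔE| = |E_1 - E_13| = 216.4031 eV

Convert to Joules: E = 216.4031 eV × (1.602177 × 10⁻¹⁹ J/eV) = 3.4672e-17 J

Using E = hf:
f = E/h = 3.4672e-17 J / (6.62607 × 10⁻³⁴ J·s)
f = 5.23e+16 Hz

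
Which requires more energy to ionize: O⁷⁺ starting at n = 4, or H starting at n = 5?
O⁷⁺ at n = 4 (E = -54.423 eV)

Using E_n = -13.6057 Z² / n² eV:

O⁷⁺ (Z = 8) at n = 4:
E = -13.6057 × 8² / 4² = -13.6057 × 64 / 16 = -54.422800 eV

H (Z = 1) at n = 5:
E = -13.6057 × 1² / 5² = -13.6057 × 1 / 25 = -0.544228 eV

Since -54.422800 eV < -0.544228 eV,
O⁷⁺ at n = 4 is more tightly bound (requires more energy to ionize).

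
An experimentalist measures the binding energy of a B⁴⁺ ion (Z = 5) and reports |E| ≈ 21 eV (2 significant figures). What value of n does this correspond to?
n = 4

The exact energy levels follow E_n = -13.6057 Z² / n² eV with Z = 5.

The measured value (-21 eV) is reported to only 2 significant figures, so we must test candidate n values and see which one matches to that precision.

Candidate energies:
  n = 2:  E = -13.6057 × 5² / 2² = -85.03563 eV
  n = 3:  E = -13.6057 × 5² / 3² = -37.79361 eV
  n = 4:  E = -13.6057 × 5² / 4² = -21.25891 eV  ← matches
  n = 5:  E = -13.6057 × 5² / 5² = -13.60570 eV
  n = 6:  E = -13.6057 × 5² / 6² = -9.44840 eV

Checking against the measurement of -21 eV (2 sig figs), only n = 4 agrees:
E_4 = -21.25891 eV, which rounds to -21 eV ✓

Therefore n = 4.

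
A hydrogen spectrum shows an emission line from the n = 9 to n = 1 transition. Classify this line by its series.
Lyman series

The spectral series in hydrogen are named based on the final (lower) energy level:
- Lyman series: n_final = 1 (ultraviolet)
- Balmer series: n_final = 2 (visible/near-UV)
- Paschen series: n_final = 3 (infrared)
- Brackett series: n_final = 4 (infrared)
- Pfund series: n_final = 5 (far infrared)

Since this transition ends at n = 1, it belongs to the Lyman series.

For reference, this 9 → 1 line has photon energy
ΔE = 13.6057 eV × (1/1² - 1/9²) = 13.437728 eV,
corresponding to wavelength λ = hc/ΔE = 1239.84 eV·nm / 13.437728 eV = 92.2656 nm in the ultraviolet region.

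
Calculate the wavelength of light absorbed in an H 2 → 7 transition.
396.9066 nm

First, find the transition energy using E_n = -13.6057 / n² eV:
E_2 = -13.6057 / 2² = -3.40142500 eV
E_7 = -13.6057 / 7² = -0.27766735 eV

Photon energy: |ΔE| = |E_7 - E_2| = 3.12375765 eV

Convert to wavelength using E = hc/λ with hc = 1239.84 eV·nm:
λ = hc/E = 1239.84 eV·nm / 3.12375765 eV
λ = 396.9066 nm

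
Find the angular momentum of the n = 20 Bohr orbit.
2.11e-33 J·s (or 20ℏ)

In the Bohr model, angular momentum is quantized:
L = nℏ

where ℏ = h/(2π) = 1.0546e-34 J·s

For n = 20:
L = 20 × 1.0546e-34 J·s
L = 2.11e-33 J·s

This can also be written as L = 20ℏ.
The angular momentum is an integer multiple of the reduced Planck constant.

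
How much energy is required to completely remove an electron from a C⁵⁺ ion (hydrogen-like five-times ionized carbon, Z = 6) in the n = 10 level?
4.898 eV

The ionization energy is the energy needed to remove the electron completely (n → ∞).

For a hydrogen-like ion with Z = 6, E_n = -13.6057 Z² / n² eV.

At n = 10: E_10 = -13.6057 × 6² / 10² = -4.898052 eV
At n = ∞: E_∞ = 0 eV

Ionization energy = E_∞ - E_10 = 0 - (-4.898052) = 4.898052 eV
Ionization energy ≈ 4.898 eV

This is also called the binding energy of the electron in state n = 10.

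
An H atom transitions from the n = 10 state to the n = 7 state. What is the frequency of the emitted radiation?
3.4241e+13 Hz

First, find the transition energy:
E_10 = -13.6057 / 10² = -0.13605700 eV
E_7 = -13.6057 / 7² = -0.27766735 eV
|ΔE| = |E_7 - E_10| = 0.14161035 eV

Convert to Joules: E = 0.14161035 eV × (1.602177 × 10⁻¹⁹ J/eV) = 2.268848e-20 J

Using E = hf:
f = E/h = 2.268848e-20 J / (6.62607 × 10⁻³⁴ J·s)
f = 3.4241e+13 Hz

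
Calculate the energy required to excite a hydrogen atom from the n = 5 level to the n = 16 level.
0.491081 eV

The energy levels of a hydrogen-like atom are E_n = -13.6057 eV / n².

Energy at n = 5: E_5 = -13.6057 / 5² = -0.544228000 eV
Energy at n = 16: E_16 = -13.6057 / 16² = -0.053147266 eV

The excitation energy is the difference:
ΔE = E_16 - E_5
ΔE = -0.053147266 - (-0.544228000)
ΔE = 0.491081 eV

Since this is positive, energy must be absorbed (photon absorption).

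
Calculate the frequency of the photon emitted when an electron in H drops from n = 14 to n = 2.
8.057e+14 Hz

First, find the transition energy:
E_14 = -13.6057 / 14² = -0.0694168 eV
E_2 = -13.6057 / 2² = -3.4014250 eV
|ΔE| = |E_2 - E_14| = 3.3320082 eV

Convert to Joules: E = 3.3320082 eV × (1.602177 × 10⁻¹⁹ J/eV) = 5.33847e-19 J

Using E = hf:
f = E/h = 5.33847e-19 J / (6.62607 × 10⁻³⁴ J·s)
f = 8.057e+14 Hz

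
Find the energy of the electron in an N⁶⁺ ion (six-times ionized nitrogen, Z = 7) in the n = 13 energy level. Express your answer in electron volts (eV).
-3.94485 eV

The energy levels of a hydrogen-like atom are given by:
E_n = -13.6057 Z² / n² eV  (with Z = 7 for N⁶⁺)

For n = 13:
E_13 = -13.6057 × 7² / 13²
E_13 = -13.6057 × 49 / 169
E_13 = -3.94485 eV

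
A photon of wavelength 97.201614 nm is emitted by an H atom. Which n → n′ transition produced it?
n = 4 → n = 1

First, find the photon energy from the wavelength (hc = 1239.84 eV·nm):
E = hc/λ = 1239.84 eV·nm / 97.201614 nm = 12.755344 eV

The energy levels of hydrogen satisfy E_n = -13.6057 / n² eV, so an emission n_i → n_f releases
ΔE = 13.6057 × (1/n_f² − 1/n_i²) eV.

Setting ΔE equal to the photon energy:
1/n_f² − 1/n_i² = 12.755344 / 13.6057 = 0.93750002

Since 1/n_i² must be positive, we need 1/n_f² > 0.93750002, i.e. n_f ≤ 1. For each allowed n_f, solve n_i = (1/n_f² − 0.93750002)^(−1/2) and check whether it is a whole number:
  n_f = 1: 1/n_i² = 1.00000000 − 0.93750002 = 0.06249998 → n_i = 4.000  → integer, n_i = 4 ✓

Only n_f = 1 gives an integer upper level, n_i = 4.

The transition is from n = 4 to n = 1 (emission).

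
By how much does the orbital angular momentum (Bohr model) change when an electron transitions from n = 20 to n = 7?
1.371e-33 J·s (or 13ℏ)

In the Bohr model, L_n = nℏ where ℏ = 1.05457e-34 J·s.

L_20 = 20ℏ = 2.10914e-33 J·s
L_7 = 7ℏ = 7.38199e-34 J·s

ΔL = L_20 - L_7 = (20 - 7)ℏ = 13ℏ
ΔL = 13 × 1.05457e-34 J·s = 1.371e-33 J·s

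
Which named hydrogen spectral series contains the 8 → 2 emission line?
Balmer series

The spectral series in hydrogen are named based on the final (lower) energy level:
- Lyman series: n_final = 1 (ultraviolet)
- Balmer series: n_final = 2 (visible/near-UV)
- Paschen series: n_final = 3 (infrared)
- Brackett series: n_final = 4 (infrared)
- Pfund series: n_final = 5 (far infrared)

Since this transition ends at n = 2, it belongs to the Balmer series.

For reference, this 8 → 2 line has photon energy
ΔE = 13.6057 eV × (1/2² - 1/8²) = 3.1888359375 eV,
corresponding to wavelength λ = hc/ΔE = 1239.84 eV·nm / 3.1888359375 eV = 388.806456 nm in the visible/near-UV region.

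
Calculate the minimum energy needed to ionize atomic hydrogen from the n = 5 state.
0.5442 eV

The ionization energy is the energy needed to remove the electron completely (n → ∞).

For hydrogen, E_n = -13.6057 eV / n².

At n = 5: E_5 = -13.6057 / 5² = -0.5442280 eV
At n = ∞: E_∞ = 0 eV

Ionization energy = E_∞ - E_5 = 0 - (-0.5442280) = 0.5442280 eV
Ionization energy ≈ 0.5442 eV

This is also called the binding energy of the electron in state n = 5.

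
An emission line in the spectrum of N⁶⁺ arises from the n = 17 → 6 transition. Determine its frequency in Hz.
3.920e+15 Hz

First, find the transition energy:
E_17 = -13.6057 × 7² / 17² = -2.30685 eV
E_6 = -13.6057 × 7² / 6² = -18.51887 eV
|ΔE| = |E_6 - E_17| = 16.21202 eV

Convert to Joules: E = 16.21202 eV × (1.602177 × 10⁻¹⁹ J/eV) = 2.59745e-18 J

Using E = hf:
f = E/h = 2.59745e-18 J / (6.62607 × 10⁻³⁴ J·s)
f = 3.920e+15 Hz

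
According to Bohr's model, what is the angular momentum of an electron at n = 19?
2.0037e-33 J·s (or 19ℏ)

In the Bohr model, angular momentum is quantized:
L = nℏ

where ℏ = h/(2π) = 1.054572e-34 J·s

For n = 19:
L = 19 × 1.054572e-34 J·s
L = 2.0037e-33 J·s

This can also be written as L = 19ℏ.
The angular momentum is an integer multiple of the reduced Planck constant.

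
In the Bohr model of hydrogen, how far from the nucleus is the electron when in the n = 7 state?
2.5930 nm (or 25.9297 Å)

The Bohr radius formula is:
r_n = n² a₀ / Z

where a₀ = 0.0529177 nm is the Bohr radius.

For H (Z = 1) at n = 7:
r_7 = 7² × 0.0529177 nm / 1
r_7 = 49 × 0.0529177 nm / 1
r_7 = 2.59297 nm / 1
r_7 = 2.5930 nm

The electron orbits at approximately 2.5930 nm from the nucleus.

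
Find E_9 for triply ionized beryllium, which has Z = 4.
-2.687546 eV

For hydrogen-like ions, the energy levels scale with Z²:
E_n = -13.6057 Z² / n² eV

For Be³⁺ (Z = 4) at n = 9:
E_9 = -13.6057 × 4² / 9²
E_9 = -13.6057 × 16 / 81
E_9 = -217.6912 / 81
E_9 = -2.687546 eV

The energy is 16 times more negative than hydrogen at the same n due to the stronger nuclear charge.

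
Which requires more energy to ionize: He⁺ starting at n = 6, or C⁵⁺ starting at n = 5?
C⁵⁺ at n = 5 (E = -19.5922 eV)

Using E_n = -13.6057 Z² / n² eV:

He⁺ (Z = 2) at n = 6:
E = -13.6057 × 2² / 6² = -13.6057 × 4 / 36 = -1.5117444 eV

C⁵⁺ (Z = 6) at n = 5:
E = -13.6057 × 6² / 5² = -13.6057 × 36 / 25 = -19.5922080 eV

Since -19.5922080 eV < -1.5117444 eV,
C⁵⁺ at n = 5 is more tightly bound (requires more energy to ionize).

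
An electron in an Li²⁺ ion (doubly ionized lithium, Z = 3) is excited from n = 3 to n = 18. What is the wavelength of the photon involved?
93.73013 nm

First, find the transition energy using E_n = -13.6057 Z² / n² eV:
E_3 = -13.6057 × 3² / 3² = -13.6057000 eV
E_18 = -13.6057 × 3² / 18² = -0.3779361 eV

Photon energy: |ΔE| = |E_18 - E_3| = 13.2277639 eV

Convert to wavelength using E = hc/λ with hc = 1239.84 eV·nm:
λ = hc/E = 1239.84 eV·nm / 13.2277639 eV
λ = 93.73013 nm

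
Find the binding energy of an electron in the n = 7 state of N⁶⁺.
13.6057 eV

The ionization energy is the energy needed to remove the electron completely (n → ∞).

For a hydrogen-like ion with Z = 7, E_n = -13.6057 Z² / n² eV.

At n = 7: E_7 = -13.6057 × 7² / 7² = -13.6057000 eV
At n = ∞: E_∞ = 0 eV

Ionization energy = E_∞ - E_7 = 0 - (-13.6057000) = 13.6057000 eV
Ionization energy ≈ 13.6057 eV

This is also called the binding energy of the electron in state n = 7.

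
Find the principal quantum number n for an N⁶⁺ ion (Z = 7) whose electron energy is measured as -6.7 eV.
n = 10

The exact energy levels follow E_n = -13.6057 Z² / n² eV with Z = 7.

The measured value (-6.7 eV) is reported to only 2 significant figures, so we must test candidate n values and see which one matches to that precision.

Candidate energies:
  n = 8:  E = -13.6057 × 7² / 8² = -10.41686 eV
  n = 9:  E = -13.6057 × 7² / 9² = -8.23061 eV
  n = 10:  E = -13.6057 × 7² / 10² = -6.66679 eV  ← matches
  n = 11:  E = -13.6057 × 7² / 11² = -5.50975 eV
  n = 12:  E = -13.6057 × 7² / 12² = -4.62972 eV

Checking against the measurement of -6.7 eV (2 sig figs), only n = 10 agrees:
E_10 = -6.66679 eV, which rounds to -6.7 eV ✓

Therefore n = 10.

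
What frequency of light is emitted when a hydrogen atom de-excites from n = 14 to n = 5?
1.14809e+14 Hz

First, find the transition energy:
E_14 = -13.6057 / 14² = -0.069416837 eV
E_5 = -13.6057 / 5² = -0.544228000 eV
|ΔE| = |E_5 - E_14| = 0.474811163 eV

Convert to Joules: E = 0.474811163 eV × (1.602177 × 10⁻¹⁹ J/eV) = 7.6073152e-20 J

Using E = hf:
f = E/h = 7.6073152e-20 J / (6.62607 × 10⁻³⁴ J·s)
f = 1.14809e+14 Hz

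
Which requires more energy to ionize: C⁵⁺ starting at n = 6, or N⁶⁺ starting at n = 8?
C⁵⁺ at n = 6 (E = -13.6057 eV)

Using E_n = -13.6057 Z² / n² eV:

C⁵⁺ (Z = 6) at n = 6:
E = -13.6057 × 6² / 6² = -13.6057 × 36 / 36 = -13.6057000 eV

N⁶⁺ (Z = 7) at n = 8:
E = -13.6057 × 7² / 8² = -13.6057 × 49 / 64 = -10.4168641 eV

Since -13.6057000 eV < -10.4168641 eV,
C⁵⁺ at n = 6 is more tightly bound (requires more energy to ionize).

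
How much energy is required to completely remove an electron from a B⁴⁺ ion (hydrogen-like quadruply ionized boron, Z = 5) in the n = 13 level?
2.01 eV

The ionization energy is the energy needed to remove the electron completely (n → ∞).

For a hydrogen-like ion with Z = 5, E_n = -13.6057 Z² / n² eV.

At n = 13: E_13 = -13.6057 × 5² / 13² = -2.01268 eV
At n = ∞: E_∞ = 0 eV

Ionization energy = E_∞ - E_13 = 0 - (-2.01268) = 2.01268 eV
Ionization energy ≈ 2.01 eV

This is also called the binding energy of the electron in state n = 13.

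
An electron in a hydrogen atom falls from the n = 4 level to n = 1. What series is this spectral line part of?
Lyman series

The spectral series in hydrogen are named based on the final (lower) energy level:
- Lyman series: n_final = 1 (ultraviolet)
- Balmer series: n_final = 2 (visible/near-UV)
- Paschen series: n_final = 3 (infrared)
- Brackett series: n_final = 4 (infrared)
- Pfund series: n_final = 5 (far infrared)

Since this transition ends at n = 1, it belongs to the Lyman series.

For reference, this 4 → 1 line has photon energy
ΔE = 13.6057 eV × (1/1² - 1/4²) = 12.75534375 eV,
corresponding to wavelength λ = hc/ΔE = 1239.84 eV·nm / 12.75534375 eV = 97.201614 nm in the ultraviolet region.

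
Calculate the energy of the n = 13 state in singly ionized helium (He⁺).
-0.32 eV

For hydrogen-like ions, the energy levels scale with Z²:
E_n = -13.6057 Z² / n² eV

For He⁺ (Z = 2) at n = 13:
E_13 = -13.6057 × 2² / 13²
E_13 = -13.6057 × 4 / 169
E_13 = -54.4228 / 169
E_13 = -0.32 eV

The energy is 4 times more negative than hydrogen at the same n due to the stronger nuclear charge.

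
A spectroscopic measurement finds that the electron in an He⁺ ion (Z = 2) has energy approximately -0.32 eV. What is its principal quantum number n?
n = 13

The exact energy levels follow E_n = -13.6057 Z² / n² eV with Z = 2.

The measured value (-0.32 eV) is reported to only 2 significant figures, so we must test candidate n values and see which one matches to that precision.

Candidate energies:
  n = 11:  E = -13.6057 × 2² / 11² = -0.44978 eV
  n = 12:  E = -13.6057 × 2² / 12² = -0.37794 eV
  n = 13:  E = -13.6057 × 2² / 13² = -0.32203 eV  ← matches
  n = 14:  E = -13.6057 × 2² / 14² = -0.27767 eV
  n = 15:  E = -13.6057 × 2² / 15² = -0.24188 eV

Checking against the measurement of -0.32 eV (2 sig figs), only n = 13 agrees:
E_13 = -0.32203 eV, which rounds to -0.32 eV ✓

Therefore n = 13.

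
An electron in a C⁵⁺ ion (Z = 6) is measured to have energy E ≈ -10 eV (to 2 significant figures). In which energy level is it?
n = 7

The exact energy levels follow E_n = -13.6057 Z² / n² eV with Z = 6.

The measured value (-10 eV) is reported to only 2 significant figures, so we must test candidate n values and see which one matches to that precision.

Candidate energies:
  n = 5:  E = -13.6057 × 6² / 5² = -19.59221 eV
  n = 6:  E = -13.6057 × 6² / 6² = -13.60570 eV
  n = 7:  E = -13.6057 × 6² / 7² = -9.99602 eV  ← matches
  n = 8:  E = -13.6057 × 6² / 8² = -7.65321 eV
  n = 9:  E = -13.6057 × 6² / 9² = -6.04698 eV

Checking against the measurement of -10 eV (2 sig figs), only n = 7 agrees:
E_7 = -9.99602 eV, which rounds to -10 eV ✓

Therefore n = 7.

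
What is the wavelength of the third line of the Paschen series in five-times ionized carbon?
30.37550 nm

The lines of a series are numbered from the longest wavelength (smallest ΔE) outward; the third line is the transition from n = n_f + 3 to n_f.
The Paschen series has all transitions ending at n_f = 3.

For C⁵⁺ (Z = 6), the third line (γ-line) is the jump from n = 6 to n = 3:
E_6 = -13.6057 × 6² / 6² = -13.6057000 eV
E_3 = -13.6057 × 6² / 3² = -54.4228000 eV
ΔE = E_6 - E_3 = 40.8171000 eV

λ = hc/E = 1239.84 eV·nm / 40.8171000 eV
λ = 30.37550 nm

This is the γ-line of the Paschen series in C⁵⁺.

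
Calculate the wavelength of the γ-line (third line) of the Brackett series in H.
2164.945 nm

The lines of a series are numbered from the longest wavelength (smallest ΔE) outward; the third line is the transition from n = n_f + 3 to n_f.
The Brackett series has all transitions ending at n_f = 4.

For H, the third line (γ-line) is the jump from n = 7 to n = 4:
E_7 = -13.6057 / 7² = -0.277667347 eV
E_4 = -13.6057 / 4² = -0.850356250 eV
ΔE = E_7 - E_4 = 0.572688903 eV

λ = hc/E = 1239.84 eV·nm / 0.572688903 eV
λ = 2164.945 nm

This is the γ-line of the Brackett series in H.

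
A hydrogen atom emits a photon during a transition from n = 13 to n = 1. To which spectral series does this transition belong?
Lyman series

The spectral series in hydrogen are named based on the final (lower) energy level:
- Lyman series: n_final = 1 (ultraviolet)
- Balmer series: n_final = 2 (visible/near-UV)
- Paschen series: n_final = 3 (infrared)
- Brackett series: n_final = 4 (infrared)
- Pfund series: n_final = 5 (far infrared)

Since this transition ends at n = 1, it belongs to the Lyman series.

For reference, this 13 → 1 line has photon energy
ΔE = 13.6057 eV × (1/1² - 1/13²) = 13.52519290 eV,
corresponding to wavelength λ = hc/ΔE = 1239.84 eV·nm / 13.52519290 eV = 91.668933 nm in the ultraviolet region.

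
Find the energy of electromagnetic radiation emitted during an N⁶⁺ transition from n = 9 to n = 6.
10.288261 eV

The energy levels are E_n = -13.6057 Z² eV / n².

Energy at n = 9: E_9 = -13.6057 × 7² / 9² = -8.230608642 eV
Energy at n = 6: E_6 = -13.6057 × 7² / 6² = -18.518869444 eV

For emission (electron falling to lower state), the photon energy is:
E_photon = E_9 - E_6 = |-8.230608642 - (-18.518869444)|
E_photon = 10.288261 eV

This energy is carried away by the emitted photon.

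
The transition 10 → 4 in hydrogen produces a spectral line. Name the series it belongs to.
Brackett series

The spectral series in hydrogen are named based on the final (lower) energy level:
- Lyman series: n_final = 1 (ultraviolet)
- Balmer series: n_final = 2 (visible/near-UV)
- Paschen series: n_final = 3 (infrared)
- Brackett series: n_final = 4 (infrared)
- Pfund series: n_final = 5 (far infrared)

Since this transition ends at n = 4, it belongs to the Brackett series.

For reference, this 10 → 4 line has photon energy
ΔE = 13.6057 eV × (1/4² - 1/10²) = 0.7142992500 eV,
corresponding to wavelength λ = hc/ΔE = 1239.84 eV·nm / 0.7142992500 eV = 1735.7431 nm in the infrared region.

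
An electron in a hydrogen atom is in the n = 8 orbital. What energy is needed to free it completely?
0.21259 eV

The ionization energy is the energy needed to remove the electron completely (n → ∞).

For hydrogen, E_n = -13.6057 eV / n².

At n = 8: E_8 = -13.6057 / 8² = -0.21258906 eV
At n = ∞: E_∞ = 0 eV

Ionization energy = E_∞ - E_8 = 0 - (-0.21258906) = 0.21258906 eV
Ionization energy ≈ 0.21259 eV

This is also called the binding energy of the electron in state n = 8.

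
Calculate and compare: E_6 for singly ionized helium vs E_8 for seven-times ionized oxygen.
O⁷⁺ at n = 8 (E = -13.6057 eV)

Using E_n = -13.6057 Z² / n² eV:

He⁺ (Z = 2) at n = 6:
E = -13.6057 × 2² / 6² = -13.6057 × 4 / 36 = -1.5117444 eV

O⁷⁺ (Z = 8) at n = 8:
E = -13.6057 × 8² / 8² = -13.6057 × 64 / 64 = -13.6057000 eV

Since -13.6057000 eV < -1.5117444 eV,
O⁷⁺ at n = 8 is more tightly bound (requires more energy to ionize).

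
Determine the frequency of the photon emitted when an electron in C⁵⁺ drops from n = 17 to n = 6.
2.88004e+15 Hz

First, find the transition energy:
E_17 = -13.6057 × 6² / 17² = -1.6948277 eV
E_6 = -13.6057 × 6² / 6² = -13.6057000 eV
|ΔE| = |E_6 - E_17| = 11.9108723 eV

Convert to Joules: E = 11.9108723 eV × (1.602177 × 10⁻¹⁹ J/eV) = 1.9083326e-18 J

Using E = hf:
f = E/h = 1.9083326e-18 J / (6.62607 × 10⁻³⁴ J·s)
f = 2.88004e+15 Hz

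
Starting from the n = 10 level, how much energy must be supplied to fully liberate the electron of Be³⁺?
2.1769 eV

The ionization energy is the energy needed to remove the electron completely (n → ∞).

For a hydrogen-like ion with Z = 4, E_n = -13.6057 Z² / n² eV.

At n = 10: E_10 = -13.6057 × 4² / 10² = -2.1769120 eV
At n = ∞: E_∞ = 0 eV

Ionization energy = E_∞ - E_10 = 0 - (-2.1769120) = 2.1769120 eV
Ionization energy ≈ 2.1769 eV

This is also called the binding energy of the electron in state n = 10.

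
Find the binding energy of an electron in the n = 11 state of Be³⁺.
1.799 eV

The ionization energy is the energy needed to remove the electron completely (n → ∞).

For a hydrogen-like ion with Z = 4, E_n = -13.6057 Z² / n² eV.

At n = 11: E_11 = -13.6057 × 4² / 11² = -1.799101 eV
At n = ∞: E_∞ = 0 eV

Ionization energy = E_∞ - E_11 = 0 - (-1.799101) = 1.799101 eV
Ionization energy ≈ 1.799 eV

This is also called the binding energy of the electron in state n = 11.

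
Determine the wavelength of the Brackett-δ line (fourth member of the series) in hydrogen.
1944.03228 nm

The lines of a series are numbered from the longest wavelength (smallest ΔE) outward; the fourth line is the transition from n = n_f + 4 to n_f.
The Brackett series has all transitions ending at n_f = 4.

For H, the fourth line (δ-line) is the jump from n = 8 to n = 4:
E_8 = -13.6057 / 8² = -0.21258906250 eV
E_4 = -13.6057 / 4² = -0.85035625000 eV
ΔE = E_8 - E_4 = 0.63776718750 eV

λ = hc/E = 1239.84 eV·nm / 0.63776718750 eV
λ = 1944.03228 nm

This is the δ-line of the Brackett series in H.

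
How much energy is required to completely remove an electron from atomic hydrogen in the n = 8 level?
0.2126 eV

The ionization energy is the energy needed to remove the electron completely (n → ∞).

For hydrogen, E_n = -13.6057 eV / n².

At n = 8: E_8 = -13.6057 / 8² = -0.2125891 eV
At n = ∞: E_∞ = 0 eV

Ionization energy = E_∞ - E_8 = 0 - (-0.2125891) = 0.2125891 eV
Ionization energy ≈ 0.2126 eV

This is also called the binding energy of the electron in state n = 8.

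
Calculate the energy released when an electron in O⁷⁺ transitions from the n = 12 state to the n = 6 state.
18.141 eV

The energy levels are E_n = -13.6057 Z² eV / n².

Energy at n = 12: E_12 = -13.6057 × 8² / 12² = -6.046978 eV
Energy at n = 6: E_6 = -13.6057 × 8² / 6² = -24.187911 eV

For emission (electron falling to lower state), the photon energy is:
E_photon = E_12 - E_6 = |-6.046978 - (-24.187911)|
E_photon = 18.141 eV

This energy is carried away by the emitted photon.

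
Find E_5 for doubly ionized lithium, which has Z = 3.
-4.898 eV

For hydrogen-like ions, the energy levels scale with Z²:
E_n = -13.6057 Z² / n² eV

For Li²⁺ (Z = 3) at n = 5:
E_5 = -13.6057 × 3² / 5²
E_5 = -13.6057 × 9 / 25
E_5 = -122.4513 / 25
E_5 = -4.898 eV

The energy is 9 times more negative than hydrogen at the same n due to the stronger nuclear charge.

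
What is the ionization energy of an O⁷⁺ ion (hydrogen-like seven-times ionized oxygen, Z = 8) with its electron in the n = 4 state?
54.42 eV

The ionization energy is the energy needed to remove the electron completely (n → ∞).

For a hydrogen-like ion with Z = 8, E_n = -13.6057 Z² / n² eV.

At n = 4: E_4 = -13.6057 × 8² / 4² = -54.42280 eV
At n = ∞: E_∞ = 0 eV

Ionization energy = E_∞ - E_4 = 0 - (-54.42280) = 54.42280 eV
Ionization energy ≈ 54.42 eV

This is also called the binding energy of the electron in state n = 4.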